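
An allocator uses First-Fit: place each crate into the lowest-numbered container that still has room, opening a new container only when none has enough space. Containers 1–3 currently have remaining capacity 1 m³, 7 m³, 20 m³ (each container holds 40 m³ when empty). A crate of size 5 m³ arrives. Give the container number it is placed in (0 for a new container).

2

Containers with room: container 2 (7 m³), container 3 (20 m³).
The first with room is container 2.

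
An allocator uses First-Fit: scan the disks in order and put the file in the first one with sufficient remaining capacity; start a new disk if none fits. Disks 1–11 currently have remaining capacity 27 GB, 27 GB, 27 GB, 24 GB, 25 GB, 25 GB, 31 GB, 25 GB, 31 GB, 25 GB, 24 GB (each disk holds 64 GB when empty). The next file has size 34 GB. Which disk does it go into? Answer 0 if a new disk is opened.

No disk has ≥ 34 GB free, so a new disk is opened.

0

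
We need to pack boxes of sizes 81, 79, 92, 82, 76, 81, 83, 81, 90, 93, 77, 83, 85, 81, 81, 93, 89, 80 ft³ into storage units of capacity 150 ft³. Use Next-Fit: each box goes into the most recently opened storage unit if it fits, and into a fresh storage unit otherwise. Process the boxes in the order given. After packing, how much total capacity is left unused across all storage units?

Put 81 ft³ in storage unit 1; 69 ft³ remain.
Put 79 ft³ in storage unit 2; 71 ft³ remain.
Put 92 ft³ in storage unit 3; 58 ft³ remain.
Put 82 ft³ in storage unit 4; 68 ft³ remain.
Put 76 ft³ in storage unit 5; 74 ft³ remain.
Put 81 ft³ in storage unit 6; 69 ft³ remain.
Put 83 ft³ in storage unit 7; 67 ft³ remain.
Put 81 ft³ in storage unit 8; 69 ft³ remain.
Put 90 ft³ in storage unit 9; 60 ft³ remain.
Put 93 ft³ in storage unit 10; 57 ft³ remain.
Put 77 ft³ in storage unit 11; 73 ft³ remain.
Put 83 ft³ in storage unit 12; 67 ft³ remain.
Put 85 ft³ in storage unit 13; 65 ft³ remain.
Put 81 ft³ in storage unit 14; 69 ft³ remain.
Put 81 ft³ in storage unit 15; 69 ft³ remain.
Put 93 ft³ in storage unit 16; 57 ft³ remain.
Put 89 ft³ in storage unit 17; 61 ft³ remain.
Put 80 ft³ in storage unit 18; 70 ft³ remain.
18 storage units × 150 ft³ = 2700 ft³; used 1507 ft³; unused 1193 ft³.

1193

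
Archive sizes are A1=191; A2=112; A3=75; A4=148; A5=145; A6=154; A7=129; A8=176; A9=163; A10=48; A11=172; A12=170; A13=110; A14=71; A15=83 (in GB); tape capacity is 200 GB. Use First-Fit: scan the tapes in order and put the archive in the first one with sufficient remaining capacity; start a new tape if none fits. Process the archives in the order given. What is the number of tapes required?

tape 1: place A1 (191 GB), 9 GB left
tape 2: place A2 (112 GB), 88 GB left
tape 2: place A3 (75 GB), 13 GB left
tape 3: place A4 (148 GB), 52 GB left
tape 4: place A5 (145 GB), 55 GB left
tape 5: place A6 (154 GB), 46 GB left
tape 6: place A7 (129 GB), 71 GB left
tape 7: place A8 (176 GB), 24 GB left
tape 8: place A9 (163 GB), 37 GB left
tape 3: place A10 (48 GB), 4 GB left
tape 9: place A11 (172 GB), 28 GB left
tape 10: place A12 (170 GB), 30 GB left
tape 11: place A13 (110 GB), 90 GB left
tape 6: place A14 (71 GB), 0 GB left
tape 11: place A15 (83 GB), 7 GB left
Final tapes: [191] [112,75] [148,48] [145] [154] [129,71] [176] [163] [172] [170] [110,83].

11 tapes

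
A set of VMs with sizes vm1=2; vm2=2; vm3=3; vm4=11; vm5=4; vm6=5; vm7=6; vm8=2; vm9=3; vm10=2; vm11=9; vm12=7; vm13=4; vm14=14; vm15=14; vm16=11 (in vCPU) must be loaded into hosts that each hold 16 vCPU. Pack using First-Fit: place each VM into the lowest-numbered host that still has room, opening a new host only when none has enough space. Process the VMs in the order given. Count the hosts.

Put vm1 (2 vCPU) in host 1; 14 vCPU remain.
Put vm2 (2 vCPU) in host 1; 12 vCPU remain.
Put vm3 (3 vCPU) in host 1; 9 vCPU remain.
Put vm4 (11 vCPU) in host 2; 5 vCPU remain.
Put vm5 (4 vCPU) in host 1; 5 vCPU remain.
Put vm6 (5 vCPU) in host 1; 0 vCPU remain.
Put vm7 (6 vCPU) in host 3; 10 vCPU remain.
Put vm8 (2 vCPU) in host 2; 3 vCPU remain.
Put vm9 (3 vCPU) in host 2; 0 vCPU remain.
Put vm10 (2 vCPU) in host 3; 8 vCPU remain.
Put vm11 (9 vCPU) in host 4; 7 vCPU remain.
Put vm12 (7 vCPU) in host 3; 1 vCPU remain.
Put vm13 (4 vCPU) in host 4; 3 vCPU remain.
Put vm14 (14 vCPU) in host 5; 2 vCPU remain.
Put vm15 (14 vCPU) in host 6; 2 vCPU remain.
Put vm16 (11 vCPU) in host 7; 5 vCPU remain.
Final hosts: [2,2,3,4,5] [11,2,3] [6,2,7] [9,4] [14] [14] [11].

7 hosts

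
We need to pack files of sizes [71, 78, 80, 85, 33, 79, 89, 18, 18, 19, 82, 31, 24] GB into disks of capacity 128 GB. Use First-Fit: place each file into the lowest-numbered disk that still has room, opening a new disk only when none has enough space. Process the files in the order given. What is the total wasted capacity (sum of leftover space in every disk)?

189

disk 1: place 71 GB, 57 GB left
disk 2: place 78 GB, 50 GB left
disk 3: place 80 GB, 48 GB left
disk 4: place 85 GB, 43 GB left
disk 1: place 33 GB, 24 GB left
disk 5: place 79 GB, 49 GB left
disk 6: place 89 GB, 39 GB left
disk 1: place 18 GB, 6 GB left
disk 2: place 18 GB, 32 GB left
disk 2: place 19 GB, 13 GB left
disk 7: place 82 GB, 46 GB left
disk 3: place 31 GB, 17 GB left
disk 4: place 24 GB, 19 GB left
7 disks × 128 GB = 896 GB; used 707 GB; unused 189 GB.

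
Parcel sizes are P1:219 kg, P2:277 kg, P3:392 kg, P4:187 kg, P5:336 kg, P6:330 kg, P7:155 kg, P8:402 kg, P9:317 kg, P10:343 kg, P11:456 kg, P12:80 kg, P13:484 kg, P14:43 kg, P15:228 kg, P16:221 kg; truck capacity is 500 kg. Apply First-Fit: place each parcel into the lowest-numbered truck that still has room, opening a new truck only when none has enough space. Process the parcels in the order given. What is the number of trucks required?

11

truck 1: place P1 (219 kg), 281 kg left
truck 1: place P2 (277 kg), 4 kg left
truck 2: place P3 (392 kg), 108 kg left
truck 3: place P4 (187 kg), 313 kg left
truck 4: place P5 (336 kg), 164 kg left
truck 5: place P6 (330 kg), 170 kg left
truck 3: place P7 (155 kg), 158 kg left
truck 6: place P8 (402 kg), 98 kg left
truck 7: place P9 (317 kg), 183 kg left
truck 8: place P10 (343 kg), 157 kg left
truck 9: place P11 (456 kg), 44 kg left
truck 2: place P12 (80 kg), 28 kg left
truck 10: place P13 (484 kg), 16 kg left
truck 3: place P14 (43 kg), 115 kg left
truck 11: place P15 (228 kg), 272 kg left
truck 11: place P16 (221 kg), 51 kg left
Final trucks: [219,277] [392,80] [187,155,43] [336] [330] [402] [317] [343] [456] [484] [228,221].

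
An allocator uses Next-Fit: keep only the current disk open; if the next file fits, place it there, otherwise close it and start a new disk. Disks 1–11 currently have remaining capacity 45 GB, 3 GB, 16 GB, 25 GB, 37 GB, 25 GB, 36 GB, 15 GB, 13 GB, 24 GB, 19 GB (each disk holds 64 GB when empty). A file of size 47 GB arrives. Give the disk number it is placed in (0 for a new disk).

Next-Fit only looks at disk 11, which has 19 GB free.
47 GB does not fit, so a new disk is opened.

0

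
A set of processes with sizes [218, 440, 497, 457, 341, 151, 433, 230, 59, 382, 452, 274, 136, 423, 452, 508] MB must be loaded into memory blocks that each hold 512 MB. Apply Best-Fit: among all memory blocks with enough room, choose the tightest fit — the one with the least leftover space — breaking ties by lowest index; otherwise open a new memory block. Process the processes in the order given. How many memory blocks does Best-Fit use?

12

memory block 1: place 218 MB, 294 MB left
memory block 2: place 440 MB, 72 MB left
memory block 3: place 497 MB, 15 MB left
memory block 4: place 457 MB, 55 MB left
memory block 5: place 341 MB, 171 MB left
memory block 5: place 151 MB, 20 MB left
memory block 6: place 433 MB, 79 MB left
memory block 1: place 230 MB, 64 MB left
memory block 1: place 59 MB, 5 MB left
memory block 7: place 382 MB, 130 MB left
memory block 8: place 452 MB, 60 MB left
memory block 9: place 274 MB, 238 MB left
memory block 9: place 136 MB, 102 MB left
memory block 10: place 423 MB, 89 MB left
memory block 11: place 452 MB, 60 MB left
memory block 12: place 508 MB, 4 MB left
Final memory blocks: [218,230,59] [440] [497] [457] [341,151] [433] [382] [452] [274,136] [423] [452] [508].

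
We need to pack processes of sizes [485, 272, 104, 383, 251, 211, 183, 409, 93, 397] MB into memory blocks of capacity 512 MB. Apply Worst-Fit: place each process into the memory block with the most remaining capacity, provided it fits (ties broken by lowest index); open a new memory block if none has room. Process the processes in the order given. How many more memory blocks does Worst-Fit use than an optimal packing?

Worst-Fit: [485] [272,104] [383] [251,211] [183,93] [409] [397] → 7 memory blocks.
Total size 2788 MB; any packing needs at least ⌈2788/512⌉ = 6 memory blocks.
An optimal packing achieves that bound: [485] [409,93] [397,104] [383] [272,211] [251,183] → 6 memory blocks.
Excess: 7 − 6 = 1.

1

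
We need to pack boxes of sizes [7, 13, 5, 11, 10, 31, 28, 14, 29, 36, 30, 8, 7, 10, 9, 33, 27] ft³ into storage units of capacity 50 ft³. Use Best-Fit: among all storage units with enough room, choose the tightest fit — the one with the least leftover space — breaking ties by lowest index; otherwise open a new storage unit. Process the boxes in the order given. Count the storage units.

Put 7 ft³ in storage unit 1; 43 ft³ remain.
Put 13 ft³ in storage unit 1; 30 ft³ remain.
Put 5 ft³ in storage unit 1; 25 ft³ remain.
Put 11 ft³ in storage unit 1; 14 ft³ remain.
Put 10 ft³ in storage unit 1; 4 ft³ remain.
Put 31 ft³ in storage unit 2; 19 ft³ remain.
Put 28 ft³ in storage unit 3; 22 ft³ remain.
Put 14 ft³ in storage unit 2; 5 ft³ remain.
Put 29 ft³ in storage unit 4; 21 ft³ remain.
Put 36 ft³ in storage unit 5; 14 ft³ remain.
Put 30 ft³ in storage unit 6; 20 ft³ remain.
Put 8 ft³ in storage unit 5; 6 ft³ remain.
Put 7 ft³ in storage unit 6; 13 ft³ remain.
Put 10 ft³ in storage unit 6; 3 ft³ remain.
Put 9 ft³ in storage unit 4; 12 ft³ remain.
Put 33 ft³ in storage unit 7; 17 ft³ remain.
Put 27 ft³ in storage unit 8; 23 ft³ remain.
Final storage units: [7,13,5,11,10] [31,14] [28] [29,9] [36,8] [30,7,10] [33] [27].

8 storage units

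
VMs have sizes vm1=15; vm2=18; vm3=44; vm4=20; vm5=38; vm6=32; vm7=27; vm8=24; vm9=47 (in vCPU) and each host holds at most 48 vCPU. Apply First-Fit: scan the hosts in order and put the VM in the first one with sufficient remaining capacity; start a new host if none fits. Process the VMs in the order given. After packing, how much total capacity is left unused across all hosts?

vm1 (15 vCPU) → host 1 (remaining 33 vCPU)
vm2 (18 vCPU) → host 1 (remaining 15 vCPU)
vm3 (44 vCPU) → host 2 (remaining 4 vCPU)
vm4 (20 vCPU) → host 3 (remaining 28 vCPU)
vm5 (38 vCPU) → host 4 (remaining 10 vCPU)
vm6 (32 vCPU) → host 5 (remaining 16 vCPU)
vm7 (27 vCPU) → host 3 (remaining 1 vCPU)
vm8 (24 vCPU) → host 6 (remaining 24 vCPU)
vm9 (47 vCPU) → host 7 (remaining 1 vCPU)
7 hosts × 48 vCPU = 336 vCPU; used 265 vCPU; unused 71 vCPU.

71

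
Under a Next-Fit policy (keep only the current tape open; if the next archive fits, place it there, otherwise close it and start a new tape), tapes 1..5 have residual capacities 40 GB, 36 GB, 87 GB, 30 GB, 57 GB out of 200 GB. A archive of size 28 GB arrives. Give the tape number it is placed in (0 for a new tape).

5

Next-Fit only looks at tape 5, which has 57 GB free.
28 GB fits there.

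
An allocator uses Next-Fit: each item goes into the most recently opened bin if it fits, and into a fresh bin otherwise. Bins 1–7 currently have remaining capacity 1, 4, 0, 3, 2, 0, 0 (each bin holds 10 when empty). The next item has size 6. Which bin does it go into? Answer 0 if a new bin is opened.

Next-Fit only looks at bin 7, which has 0 free.
6 does not fit, so a new bin is opened.

0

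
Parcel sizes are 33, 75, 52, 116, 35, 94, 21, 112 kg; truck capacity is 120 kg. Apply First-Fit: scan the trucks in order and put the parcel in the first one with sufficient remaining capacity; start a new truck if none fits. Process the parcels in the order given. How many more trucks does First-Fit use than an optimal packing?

First-Fit: [33,75] [52,35,21] [116] [94] [112] → 5 trucks.
Total size 538 kg; any packing needs at least ⌈538/120⌉ = 5 trucks.
So 5 is already optimal.

0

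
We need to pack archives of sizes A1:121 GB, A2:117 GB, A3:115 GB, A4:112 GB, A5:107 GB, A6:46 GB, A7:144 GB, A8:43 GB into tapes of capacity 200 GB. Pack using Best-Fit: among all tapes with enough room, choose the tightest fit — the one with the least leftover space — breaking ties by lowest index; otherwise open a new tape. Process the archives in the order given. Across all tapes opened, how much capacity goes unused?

Put A1 (121 GB) in tape 1; 79 GB remain.
Put A2 (117 GB) in tape 2; 83 GB remain.
Put A3 (115 GB) in tape 3; 85 GB remain.
Put A4 (112 GB) in tape 4; 88 GB remain.
Put A5 (107 GB) in tape 5; 93 GB remain.
Put A6 (46 GB) in tape 1; 33 GB remain.
Put A7 (144 GB) in tape 6; 56 GB remain.
Put A8 (43 GB) in tape 6; 13 GB remain.
6 tapes × 200 GB = 1200 GB; used 805 GB; unused 395 GB.

395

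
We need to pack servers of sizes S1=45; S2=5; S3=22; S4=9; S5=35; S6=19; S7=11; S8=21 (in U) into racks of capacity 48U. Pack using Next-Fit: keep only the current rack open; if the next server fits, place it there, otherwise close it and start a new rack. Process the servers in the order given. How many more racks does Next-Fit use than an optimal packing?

1

Next-Fit: [45] [5,22,9] [35] [19,11] [21] → 5 racks.
Total size 167U; any packing needs at least ⌈167/48⌉ = 4 racks.
An optimal packing achieves that bound: [45] [35,11] [22,21,5] [19,9] → 4 racks.
Excess: 5 − 4 = 1.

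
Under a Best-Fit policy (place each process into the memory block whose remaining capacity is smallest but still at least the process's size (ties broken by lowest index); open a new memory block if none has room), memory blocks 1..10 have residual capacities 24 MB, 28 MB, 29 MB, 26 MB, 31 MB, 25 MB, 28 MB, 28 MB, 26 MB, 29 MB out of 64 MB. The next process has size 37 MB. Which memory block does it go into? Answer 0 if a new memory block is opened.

No memory block has ≥ 37 MB free, so a new memory block is opened.

0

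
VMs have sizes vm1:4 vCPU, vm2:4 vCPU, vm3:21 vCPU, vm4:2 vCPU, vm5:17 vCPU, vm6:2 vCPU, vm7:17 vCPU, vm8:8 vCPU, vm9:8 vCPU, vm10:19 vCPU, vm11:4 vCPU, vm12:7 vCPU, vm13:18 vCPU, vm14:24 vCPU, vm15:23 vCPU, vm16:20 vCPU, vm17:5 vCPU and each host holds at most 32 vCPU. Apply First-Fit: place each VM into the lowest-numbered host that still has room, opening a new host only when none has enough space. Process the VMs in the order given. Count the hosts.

8 hosts

vm1 (4 vCPU) → host 1 (remaining 28 vCPU)
vm2 (4 vCPU) → host 1 (remaining 24 vCPU)
vm3 (21 vCPU) → host 1 (remaining 3 vCPU)
vm4 (2 vCPU) → host 1 (remaining 1 vCPU)
vm5 (17 vCPU) → host 2 (remaining 15 vCPU)
vm6 (2 vCPU) → host 2 (remaining 13 vCPU)
vm7 (17 vCPU) → host 3 (remaining 15 vCPU)
vm8 (8 vCPU) → host 2 (remaining 5 vCPU)
vm9 (8 vCPU) → host 3 (remaining 7 vCPU)
vm10 (19 vCPU) → host 4 (remaining 13 vCPU)
vm11 (4 vCPU) → host 2 (remaining 1 vCPU)
vm12 (7 vCPU) → host 3 (remaining 0 vCPU)
vm13 (18 vCPU) → host 5 (remaining 14 vCPU)
vm14 (24 vCPU) → host 6 (remaining 8 vCPU)
vm15 (23 vCPU) → host 7 (remaining 9 vCPU)
vm16 (20 vCPU) → host 8 (remaining 12 vCPU)
vm17 (5 vCPU) → host 4 (remaining 8 vCPU)
Final hosts: [4,4,21,2] [17,2,8,4] [17,8,7] [19,5] [18] [24] [23] [20].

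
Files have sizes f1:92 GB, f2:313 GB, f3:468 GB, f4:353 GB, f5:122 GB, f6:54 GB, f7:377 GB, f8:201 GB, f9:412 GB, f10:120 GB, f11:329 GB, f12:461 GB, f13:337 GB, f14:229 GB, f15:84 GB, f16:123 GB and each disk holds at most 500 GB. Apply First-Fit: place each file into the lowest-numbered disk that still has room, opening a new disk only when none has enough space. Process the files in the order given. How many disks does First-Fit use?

f1 (92 GB) → disk 1 (remaining 408 GB)
f2 (313 GB) → disk 1 (remaining 95 GB)
f3 (468 GB) → disk 2 (remaining 32 GB)
f4 (353 GB) → disk 3 (remaining 147 GB)
f5 (122 GB) → disk 3 (remaining 25 GB)
f6 (54 GB) → disk 1 (remaining 41 GB)
f7 (377 GB) → disk 4 (remaining 123 GB)
f8 (201 GB) → disk 5 (remaining 299 GB)
f9 (412 GB) → disk 6 (remaining 88 GB)
f10 (120 GB) → disk 4 (remaining 3 GB)
f11 (329 GB) → disk 7 (remaining 171 GB)
f12 (461 GB) → disk 8 (remaining 39 GB)
f13 (337 GB) → disk 9 (remaining 163 GB)
f14 (229 GB) → disk 5 (remaining 70 GB)
f15 (84 GB) → disk 6 (remaining 4 GB)
f16 (123 GB) → disk 7 (remaining 48 GB)

9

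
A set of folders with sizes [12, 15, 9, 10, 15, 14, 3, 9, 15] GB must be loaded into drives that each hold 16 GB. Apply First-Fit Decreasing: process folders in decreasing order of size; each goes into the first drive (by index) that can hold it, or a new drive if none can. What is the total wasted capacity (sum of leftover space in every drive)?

26

Sorted descending: 15, 15, 15, 14, 12, 10, 9, 9, 3.
15 GB → drive 1 (remaining 1 GB)
15 GB → drive 2 (remaining 1 GB)
15 GB → drive 3 (remaining 1 GB)
14 GB → drive 4 (remaining 2 GB)
12 GB → drive 5 (remaining 4 GB)
10 GB → drive 6 (remaining 6 GB)
9 GB → drive 7 (remaining 7 GB)
9 GB → drive 8 (remaining 7 GB)
3 GB → drive 5 (remaining 1 GB)
8 drives × 16 GB = 128 GB; used 102 GB; unused 26 GB.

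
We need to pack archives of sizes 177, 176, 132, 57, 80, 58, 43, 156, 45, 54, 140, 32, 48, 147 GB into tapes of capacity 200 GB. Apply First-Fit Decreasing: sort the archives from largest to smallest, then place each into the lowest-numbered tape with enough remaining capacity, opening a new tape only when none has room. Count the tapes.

8

Sorted descending: 177, 176, 156, 147, 140, 132, 80, 58, 57, 54, 48, 45, 43, 32.
177 GB → tape 1 (remaining 23 GB)
176 GB → tape 2 (remaining 24 GB)
156 GB → tape 3 (remaining 44 GB)
147 GB → tape 4 (remaining 53 GB)
140 GB → tape 5 (remaining 60 GB)
132 GB → tape 6 (remaining 68 GB)
80 GB → tape 7 (remaining 120 GB)
58 GB → tape 5 (remaining 2 GB)
57 GB → tape 6 (remaining 11 GB)
54 GB → tape 7 (remaining 66 GB)
48 GB → tape 4 (remaining 5 GB)
45 GB → tape 7 (remaining 21 GB)
43 GB → tape 3 (remaining 1 GB)
32 GB → tape 8 (remaining 168 GB)
Final tapes: [177] [176] [156,43] [147,48] [140,58] [132,57] [80,54,45] [32].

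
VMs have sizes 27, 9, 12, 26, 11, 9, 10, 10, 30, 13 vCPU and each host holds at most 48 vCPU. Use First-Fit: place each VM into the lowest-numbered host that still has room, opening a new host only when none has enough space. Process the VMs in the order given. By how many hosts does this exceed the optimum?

First-Fit: [27,9,12] [26,11,9] [10,10,13] [30] → 4 hosts.
Total size 157 vCPU; any packing needs at least ⌈157/48⌉ = 4 hosts.
So 4 is already optimal.

0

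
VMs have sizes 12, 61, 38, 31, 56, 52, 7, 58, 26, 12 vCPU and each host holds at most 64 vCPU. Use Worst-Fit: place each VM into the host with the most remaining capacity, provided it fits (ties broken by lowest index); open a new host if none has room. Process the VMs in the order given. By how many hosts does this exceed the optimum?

0

Worst-Fit: [12,38,12] [61] [31,7,26] [56] [52] [58] → 6 hosts.
Total size 353 vCPU; any packing needs at least ⌈353/64⌉ = 6 hosts.
So 6 is already optimal.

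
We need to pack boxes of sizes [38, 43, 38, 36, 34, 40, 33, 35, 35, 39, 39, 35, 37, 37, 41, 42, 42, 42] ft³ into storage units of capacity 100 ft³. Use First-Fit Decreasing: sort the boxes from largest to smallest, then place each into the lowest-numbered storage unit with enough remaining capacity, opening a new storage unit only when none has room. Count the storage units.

Sorted descending: 43, 42, 42, 42, 41, 40, 39, 39, 38, 38, 37, 37, 36, 35, 35, 35, 34, 33.
43 ft³ → storage unit 1 (remaining 57 ft³)
42 ft³ → storage unit 1 (remaining 15 ft³)
42 ft³ → storage unit 2 (remaining 58 ft³)
42 ft³ → storage unit 2 (remaining 16 ft³)
41 ft³ → storage unit 3 (remaining 59 ft³)
40 ft³ → storage unit 3 (remaining 19 ft³)
39 ft³ → storage unit 4 (remaining 61 ft³)
39 ft³ → storage unit 4 (remaining 22 ft³)
38 ft³ → storage unit 5 (remaining 62 ft³)
38 ft³ → storage unit 5 (remaining 24 ft³)
37 ft³ → storage unit 6 (remaining 63 ft³)
37 ft³ → storage unit 6 (remaining 26 ft³)
36 ft³ → storage unit 7 (remaining 64 ft³)
35 ft³ → storage unit 7 (remaining 29 ft³)
35 ft³ → storage unit 8 (remaining 65 ft³)
35 ft³ → storage unit 8 (remaining 30 ft³)
34 ft³ → storage unit 9 (remaining 66 ft³)
33 ft³ → storage unit 9 (remaining 33 ft³)
Final storage units: [43,42] [42,42] [41,40] [39,39] [38,38] [37,37] [36,35] [35,35] [34,33].

9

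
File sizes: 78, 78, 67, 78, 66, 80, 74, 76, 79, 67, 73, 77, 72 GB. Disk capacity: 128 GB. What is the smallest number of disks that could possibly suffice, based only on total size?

8 disks

Total size = 78 + 78 + 67 + 78 + 66 + 80 + 74 + 76 + 79 + 67 + 73 + 77 + 72 = 965 GB.
⌈965 / 128⌉ = 8.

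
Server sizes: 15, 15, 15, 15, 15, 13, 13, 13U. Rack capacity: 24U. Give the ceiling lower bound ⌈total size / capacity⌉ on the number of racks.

Total size = 15 + 15 + 15 + 15 + 15 + 13 + 13 + 13 = 114U.
⌈114 / 24⌉ = 5.

5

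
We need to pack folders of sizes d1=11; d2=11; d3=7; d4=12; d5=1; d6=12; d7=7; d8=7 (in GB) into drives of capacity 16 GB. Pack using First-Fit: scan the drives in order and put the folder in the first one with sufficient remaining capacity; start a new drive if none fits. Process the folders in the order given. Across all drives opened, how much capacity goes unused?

28

Put d1 (11 GB) in drive 1; 5 GB remain.
Put d2 (11 GB) in drive 2; 5 GB remain.
Put d3 (7 GB) in drive 3; 9 GB remain.
Put d4 (12 GB) in drive 4; 4 GB remain.
Put d5 (1 GB) in drive 1; 4 GB remain.
Put d6 (12 GB) in drive 5; 4 GB remain.
Put d7 (7 GB) in drive 3; 2 GB remain.
Put d8 (7 GB) in drive 6; 9 GB remain.
6 drives × 16 GB = 96 GB; used 68 GB; unused 28 GB.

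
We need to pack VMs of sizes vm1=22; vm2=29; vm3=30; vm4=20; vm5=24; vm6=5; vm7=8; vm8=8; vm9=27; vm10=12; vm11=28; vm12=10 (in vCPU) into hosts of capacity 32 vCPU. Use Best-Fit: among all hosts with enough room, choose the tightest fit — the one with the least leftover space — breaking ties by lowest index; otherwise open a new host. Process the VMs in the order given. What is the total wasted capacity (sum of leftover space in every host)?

33

host 1: place vm1 (22 vCPU), 10 vCPU left
host 2: place vm2 (29 vCPU), 3 vCPU left
host 3: place vm3 (30 vCPU), 2 vCPU left
host 4: place vm4 (20 vCPU), 12 vCPU left
host 5: place vm5 (24 vCPU), 8 vCPU left
host 5: place vm6 (5 vCPU), 3 vCPU left
host 1: place vm7 (8 vCPU), 2 vCPU left
host 4: place vm8 (8 vCPU), 4 vCPU left
host 6: place vm9 (27 vCPU), 5 vCPU left
host 7: place vm10 (12 vCPU), 20 vCPU left
host 8: place vm11 (28 vCPU), 4 vCPU left
host 7: place vm12 (10 vCPU), 10 vCPU left
8 hosts × 32 vCPU = 256 vCPU; used 223 vCPU; unused 33 vCPU.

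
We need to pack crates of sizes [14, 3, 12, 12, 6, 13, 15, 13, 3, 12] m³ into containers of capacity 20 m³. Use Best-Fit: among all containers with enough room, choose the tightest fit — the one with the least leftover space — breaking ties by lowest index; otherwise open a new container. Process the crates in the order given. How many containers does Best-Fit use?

7 containers

14 m³ → container 1 (remaining 6 m³)
3 m³ → container 1 (remaining 3 m³)
12 m³ → container 2 (remaining 8 m³)
12 m³ → container 3 (remaining 8 m³)
6 m³ → container 2 (remaining 2 m³)
13 m³ → container 4 (remaining 7 m³)
15 m³ → container 5 (remaining 5 m³)
13 m³ → container 6 (remaining 7 m³)
3 m³ → container 1 (remaining 0 m³)
12 m³ → container 7 (remaining 8 m³)
Final containers: [14,3,3] [12,6] [12] [13] [15] [13] [12].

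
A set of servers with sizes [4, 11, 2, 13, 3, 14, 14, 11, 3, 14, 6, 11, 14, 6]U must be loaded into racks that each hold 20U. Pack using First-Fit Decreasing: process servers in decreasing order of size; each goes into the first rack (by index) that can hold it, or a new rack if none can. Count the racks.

8 racks

Sorted descending: 14, 14, 14, 14, 13, 11, 11, 11, 6, 6, 4, 3, 3, 2.
rack 1: place 14U, 6U left
rack 2: place 14U, 6U left
rack 3: place 14U, 6U left
rack 4: place 14U, 6U left
rack 5: place 13U, 7U left
rack 6: place 11U, 9U left
rack 7: place 11U, 9U left
rack 8: place 11U, 9U left
rack 1: place 6U, 0U left
rack 2: place 6U, 0U left
rack 3: place 4U, 2U left
rack 4: place 3U, 3U left
rack 4: place 3U, 0U left
rack 3: place 2U, 0U left
Final racks: [14,6] [14,6] [14,4,2] [14,3,3] [13] [11] [11] [11].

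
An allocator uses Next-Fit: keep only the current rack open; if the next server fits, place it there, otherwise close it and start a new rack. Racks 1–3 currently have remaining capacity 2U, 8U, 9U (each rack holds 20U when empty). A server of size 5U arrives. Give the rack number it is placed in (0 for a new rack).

3

Next-Fit only looks at rack 3, which has 9U free.
5U fits there.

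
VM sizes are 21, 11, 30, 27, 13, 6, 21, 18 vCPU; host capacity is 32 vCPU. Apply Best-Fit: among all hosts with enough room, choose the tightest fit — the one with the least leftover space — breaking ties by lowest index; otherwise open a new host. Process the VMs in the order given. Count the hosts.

6 hosts

host 1: place 21 vCPU, 11 vCPU left
host 1: place 11 vCPU, 0 vCPU left
host 2: place 30 vCPU, 2 vCPU left
host 3: place 27 vCPU, 5 vCPU left
host 4: place 13 vCPU, 19 vCPU left
host 4: place 6 vCPU, 13 vCPU left
host 5: place 21 vCPU, 11 vCPU left
host 6: place 18 vCPU, 14 vCPU left
Final hosts: [21,11] [30] [27] [13,6] [21] [18].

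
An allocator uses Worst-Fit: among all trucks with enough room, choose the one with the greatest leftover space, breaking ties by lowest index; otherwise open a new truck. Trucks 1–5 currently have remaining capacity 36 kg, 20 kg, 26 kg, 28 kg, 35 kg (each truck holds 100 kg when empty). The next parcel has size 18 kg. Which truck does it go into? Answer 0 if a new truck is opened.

Trucks with room: truck 1 (36 kg), truck 2 (20 kg), truck 3 (26 kg), truck 4 (28 kg), truck 5 (35 kg).
Most room is truck 1 with 36 kg free.

1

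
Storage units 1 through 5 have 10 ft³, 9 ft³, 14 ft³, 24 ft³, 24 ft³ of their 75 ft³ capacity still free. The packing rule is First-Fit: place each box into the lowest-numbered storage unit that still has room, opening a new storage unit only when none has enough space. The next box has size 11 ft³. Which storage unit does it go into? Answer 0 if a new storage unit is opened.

3

Storage units with room: storage unit 3 (14 ft³), storage unit 4 (24 ft³), storage unit 5 (24 ft³).
The first with room is storage unit 3.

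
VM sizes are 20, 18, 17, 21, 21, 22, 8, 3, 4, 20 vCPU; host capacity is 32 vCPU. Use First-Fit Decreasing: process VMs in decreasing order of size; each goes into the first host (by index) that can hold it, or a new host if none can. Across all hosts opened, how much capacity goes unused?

70

Sorted descending: 22, 21, 21, 20, 20, 18, 17, 8, 4, 3.
host 1: place 22 vCPU, 10 vCPU left
host 2: place 21 vCPU, 11 vCPU left
host 3: place 21 vCPU, 11 vCPU left
host 4: place 20 vCPU, 12 vCPU left
host 5: place 20 vCPU, 12 vCPU left
host 6: place 18 vCPU, 14 vCPU left
host 7: place 17 vCPU, 15 vCPU left
host 1: place 8 vCPU, 2 vCPU left
host 2: place 4 vCPU, 7 vCPU left
host 2: place 3 vCPU, 4 vCPU left
7 hosts × 32 vCPU = 224 vCPU; used 154 vCPU; unused 70 vCPU.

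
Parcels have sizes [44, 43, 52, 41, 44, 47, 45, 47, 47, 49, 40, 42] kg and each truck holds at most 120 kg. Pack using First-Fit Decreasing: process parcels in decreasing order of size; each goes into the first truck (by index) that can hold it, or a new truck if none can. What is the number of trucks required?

6 trucks

Sorted descending: 52, 49, 47, 47, 47, 45, 44, 44, 43, 42, 41, 40.
52 kg → truck 1 (remaining 68 kg)
49 kg → truck 1 (remaining 19 kg)
47 kg → truck 2 (remaining 73 kg)
47 kg → truck 2 (remaining 26 kg)
47 kg → truck 3 (remaining 73 kg)
45 kg → truck 3 (remaining 28 kg)
44 kg → truck 4 (remaining 76 kg)
44 kg → truck 4 (remaining 32 kg)
43 kg → truck 5 (remaining 77 kg)
42 kg → truck 5 (remaining 35 kg)
41 kg → truck 6 (remaining 79 kg)
40 kg → truck 6 (remaining 39 kg)
Final trucks: [52,49] [47,47] [47,45] [44,44] [43,42] [41,40].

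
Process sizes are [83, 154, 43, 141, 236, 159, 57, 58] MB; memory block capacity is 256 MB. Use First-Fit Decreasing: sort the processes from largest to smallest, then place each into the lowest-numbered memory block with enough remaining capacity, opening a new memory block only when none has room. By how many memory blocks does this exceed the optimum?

0

First-Fit Decreasing: [236] [159,83] [154,58,43] [141,57] → 4 memory blocks.
Total size 931 MB; any packing needs at least ⌈931/256⌉ = 4 memory blocks.
So 4 is already optimal.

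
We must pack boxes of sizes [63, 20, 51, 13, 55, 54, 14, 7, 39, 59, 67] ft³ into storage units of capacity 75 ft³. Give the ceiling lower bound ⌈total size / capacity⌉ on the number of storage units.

Total size = 63 + 20 + 51 + 13 + 55 + 54 + 14 + 7 + 39 + 59 + 67 = 442 ft³.
⌈442 / 75⌉ = 6.

6 storage units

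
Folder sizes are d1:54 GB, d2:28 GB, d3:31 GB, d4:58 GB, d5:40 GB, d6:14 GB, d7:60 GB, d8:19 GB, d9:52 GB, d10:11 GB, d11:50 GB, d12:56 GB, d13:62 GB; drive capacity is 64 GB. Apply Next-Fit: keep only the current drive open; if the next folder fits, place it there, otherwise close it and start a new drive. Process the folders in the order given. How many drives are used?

10 drives

d1 (54 GB) → drive 1 (remaining 10 GB)
d2 (28 GB) → drive 2 (remaining 36 GB)
d3 (31 GB) → drive 2 (remaining 5 GB)
d4 (58 GB) → drive 3 (remaining 6 GB)
d5 (40 GB) → drive 4 (remaining 24 GB)
d6 (14 GB) → drive 4 (remaining 10 GB)
d7 (60 GB) → drive 5 (remaining 4 GB)
d8 (19 GB) → drive 6 (remaining 45 GB)
d9 (52 GB) → drive 7 (remaining 12 GB)
d10 (11 GB) → drive 7 (remaining 1 GB)
d11 (50 GB) → drive 8 (remaining 14 GB)
d12 (56 GB) → drive 9 (remaining 8 GB)
d13 (62 GB) → drive 10 (remaining 2 GB)
Final drives: [54] [28,31] [58] [40,14] [60] [19] [52,11] [50] [56] [62].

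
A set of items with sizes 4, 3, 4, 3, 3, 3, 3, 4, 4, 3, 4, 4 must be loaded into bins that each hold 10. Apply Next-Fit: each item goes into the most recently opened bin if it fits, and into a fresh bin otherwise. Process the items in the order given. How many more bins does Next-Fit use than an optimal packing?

0

Next-Fit: [4,3] [4,3,3] [3,3,4] [4,3] [4,4] → 5 bins.
Total size 42; any packing needs at least ⌈42/10⌉ = 5 bins.
So 5 is already optimal.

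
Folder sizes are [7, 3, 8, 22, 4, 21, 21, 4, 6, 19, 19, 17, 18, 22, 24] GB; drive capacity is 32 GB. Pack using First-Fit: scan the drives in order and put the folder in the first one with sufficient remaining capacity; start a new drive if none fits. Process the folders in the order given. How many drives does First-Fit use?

drive 1: place 7 GB, 25 GB left
drive 1: place 3 GB, 22 GB left
drive 1: place 8 GB, 14 GB left
drive 2: place 22 GB, 10 GB left
drive 1: place 4 GB, 10 GB left
drive 3: place 21 GB, 11 GB left
drive 4: place 21 GB, 11 GB left
drive 1: place 4 GB, 6 GB left
drive 1: place 6 GB, 0 GB left
drive 5: place 19 GB, 13 GB left
drive 6: place 19 GB, 13 GB left
drive 7: place 17 GB, 15 GB left
drive 8: place 18 GB, 14 GB left
drive 9: place 22 GB, 10 GB left
drive 10: place 24 GB, 8 GB left
Final drives: [7,3,8,4,4,6] [22] [21] [21] [19] [19] [17] [18] [22] [24].

10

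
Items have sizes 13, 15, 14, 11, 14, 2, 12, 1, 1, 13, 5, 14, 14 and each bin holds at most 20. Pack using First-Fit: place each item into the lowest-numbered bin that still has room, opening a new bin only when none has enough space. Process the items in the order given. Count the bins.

9

13 → bin 1 (remaining 7)
15 → bin 2 (remaining 5)
14 → bin 3 (remaining 6)
11 → bin 4 (remaining 9)
14 → bin 5 (remaining 6)
2 → bin 1 (remaining 5)
12 → bin 6 (remaining 8)
1 → bin 1 (remaining 4)
1 → bin 1 (remaining 3)
13 → bin 7 (remaining 7)
5 → bin 2 (remaining 0)
14 → bin 8 (remaining 6)
14 → bin 9 (remaining 6)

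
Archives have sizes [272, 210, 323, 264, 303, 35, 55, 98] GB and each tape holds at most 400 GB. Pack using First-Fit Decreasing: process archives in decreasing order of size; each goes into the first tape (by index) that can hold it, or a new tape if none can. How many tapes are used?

Sorted descending: 323, 303, 272, 264, 210, 98, 55, 35.
Put 323 GB in tape 1; 77 GB remain.
Put 303 GB in tape 2; 97 GB remain.
Put 272 GB in tape 3; 128 GB remain.
Put 264 GB in tape 4; 136 GB remain.
Put 210 GB in tape 5; 190 GB remain.
Put 98 GB in tape 3; 30 GB remain.
Put 55 GB in tape 1; 22 GB remain.
Put 35 GB in tape 2; 62 GB remain.

5 tapes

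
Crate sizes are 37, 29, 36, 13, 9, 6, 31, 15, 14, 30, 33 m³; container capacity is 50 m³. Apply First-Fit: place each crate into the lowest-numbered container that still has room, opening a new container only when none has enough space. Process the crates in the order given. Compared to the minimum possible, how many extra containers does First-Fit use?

0

First-Fit: [37,13] [29,9,6] [36,14] [31,15] [30] [33] → 6 containers.
Total size 253 m³; any packing needs at least ⌈253/50⌉ = 6 containers.
So 6 is already optimal.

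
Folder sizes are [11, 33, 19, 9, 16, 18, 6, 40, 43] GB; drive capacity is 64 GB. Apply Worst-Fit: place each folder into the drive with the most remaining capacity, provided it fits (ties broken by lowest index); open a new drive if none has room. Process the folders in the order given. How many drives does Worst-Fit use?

4

11 GB → drive 1 (remaining 53 GB)
33 GB → drive 1 (remaining 20 GB)
19 GB → drive 1 (remaining 1 GB)
9 GB → drive 2 (remaining 55 GB)
16 GB → drive 2 (remaining 39 GB)
18 GB → drive 2 (remaining 21 GB)
6 GB → drive 2 (remaining 15 GB)
40 GB → drive 3 (remaining 24 GB)
43 GB → drive 4 (remaining 21 GB)
Final drives: [11,33,19] [9,16,18,6] [40] [43].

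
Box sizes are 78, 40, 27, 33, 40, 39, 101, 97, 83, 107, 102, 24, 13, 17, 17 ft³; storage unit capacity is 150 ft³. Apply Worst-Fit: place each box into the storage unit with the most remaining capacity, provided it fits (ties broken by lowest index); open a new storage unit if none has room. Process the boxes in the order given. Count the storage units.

storage unit 1: place 78 ft³, 72 ft³ left
storage unit 1: place 40 ft³, 32 ft³ left
storage unit 1: place 27 ft³, 5 ft³ left
storage unit 2: place 33 ft³, 117 ft³ left
storage unit 2: place 40 ft³, 77 ft³ left
storage unit 2: place 39 ft³, 38 ft³ left
storage unit 3: place 101 ft³, 49 ft³ left
storage unit 4: place 97 ft³, 53 ft³ left
storage unit 5: place 83 ft³, 67 ft³ left
storage unit 6: place 107 ft³, 43 ft³ left
storage unit 7: place 102 ft³, 48 ft³ left
storage unit 5: place 24 ft³, 43 ft³ left
storage unit 4: place 13 ft³, 40 ft³ left
storage unit 3: place 17 ft³, 32 ft³ left
storage unit 7: place 17 ft³, 31 ft³ left

7 storage units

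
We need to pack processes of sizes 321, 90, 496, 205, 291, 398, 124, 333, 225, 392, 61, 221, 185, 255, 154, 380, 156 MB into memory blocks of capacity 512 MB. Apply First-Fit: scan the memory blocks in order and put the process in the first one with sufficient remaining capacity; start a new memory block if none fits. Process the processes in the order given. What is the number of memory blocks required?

10

321 MB → memory block 1 (remaining 191 MB)
90 MB → memory block 1 (remaining 101 MB)
496 MB → memory block 2 (remaining 16 MB)
205 MB → memory block 3 (remaining 307 MB)
291 MB → memory block 3 (remaining 16 MB)
398 MB → memory block 4 (remaining 114 MB)
124 MB → memory block 5 (remaining 388 MB)
333 MB → memory block 5 (remaining 55 MB)
225 MB → memory block 6 (remaining 287 MB)
392 MB → memory block 7 (remaining 120 MB)
61 MB → memory block 1 (remaining 40 MB)
221 MB → memory block 6 (remaining 66 MB)
185 MB → memory block 8 (remaining 327 MB)
255 MB → memory block 8 (remaining 72 MB)
154 MB → memory block 9 (remaining 358 MB)
380 MB → memory block 10 (remaining 132 MB)
156 MB → memory block 9 (remaining 202 MB)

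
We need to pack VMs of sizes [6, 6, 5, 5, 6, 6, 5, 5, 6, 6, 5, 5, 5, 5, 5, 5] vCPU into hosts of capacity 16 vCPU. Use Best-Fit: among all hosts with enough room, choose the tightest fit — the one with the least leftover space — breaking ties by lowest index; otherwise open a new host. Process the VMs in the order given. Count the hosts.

Put 6 vCPU in host 1; 10 vCPU remain.
Put 6 vCPU in host 1; 4 vCPU remain.
Put 5 vCPU in host 2; 11 vCPU remain.
Put 5 vCPU in host 2; 6 vCPU remain.
Put 6 vCPU in host 2; 0 vCPU remain.
Put 6 vCPU in host 3; 10 vCPU remain.
Put 5 vCPU in host 3; 5 vCPU remain.
Put 5 vCPU in host 3; 0 vCPU remain.
Put 6 vCPU in host 4; 10 vCPU remain.
Put 6 vCPU in host 4; 4 vCPU remain.
Put 5 vCPU in host 5; 11 vCPU remain.
Put 5 vCPU in host 5; 6 vCPU remain.
Put 5 vCPU in host 5; 1 vCPU remain.
Put 5 vCPU in host 6; 11 vCPU remain.
Put 5 vCPU in host 6; 6 vCPU remain.
Put 5 vCPU in host 6; 1 vCPU remain.

6 hosts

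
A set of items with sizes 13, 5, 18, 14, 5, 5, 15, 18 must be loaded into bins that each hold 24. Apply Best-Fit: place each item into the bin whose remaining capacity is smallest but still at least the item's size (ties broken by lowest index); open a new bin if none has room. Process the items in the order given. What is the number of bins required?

bin 1: place 13, 11 left
bin 1: place 5, 6 left
bin 2: place 18, 6 left
bin 3: place 14, 10 left
bin 1: place 5, 1 left
bin 2: place 5, 1 left
bin 4: place 15, 9 left
bin 5: place 18, 6 left

5 bins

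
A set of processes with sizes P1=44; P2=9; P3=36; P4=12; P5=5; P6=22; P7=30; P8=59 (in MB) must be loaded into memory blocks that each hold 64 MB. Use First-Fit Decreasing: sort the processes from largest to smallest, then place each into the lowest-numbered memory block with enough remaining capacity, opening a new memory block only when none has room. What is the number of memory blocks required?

Sorted descending: 59, 44, 36, 30, 22, 12, 9, 5.
Put 59 MB in memory block 1; 5 MB remain.
Put 44 MB in memory block 2; 20 MB remain.
Put 36 MB in memory block 3; 28 MB remain.
Put 30 MB in memory block 4; 34 MB remain.
Put 22 MB in memory block 3; 6 MB remain.
Put 12 MB in memory block 2; 8 MB remain.
Put 9 MB in memory block 4; 25 MB remain.
Put 5 MB in memory block 1; 0 MB remain.
Final memory blocks: [59,5] [44,12] [36,22] [30,9].

4 memory blocks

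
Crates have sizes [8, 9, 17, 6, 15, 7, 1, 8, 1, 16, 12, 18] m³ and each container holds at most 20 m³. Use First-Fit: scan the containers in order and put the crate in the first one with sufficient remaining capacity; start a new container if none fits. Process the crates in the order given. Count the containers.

7 containers

Put 8 m³ in container 1; 12 m³ remain.
Put 9 m³ in container 1; 3 m³ remain.
Put 17 m³ in container 2; 3 m³ remain.
Put 6 m³ in container 3; 14 m³ remain.
Put 15 m³ in container 4; 5 m³ remain.
Put 7 m³ in container 3; 7 m³ remain.
Put 1 m³ in container 1; 2 m³ remain.
Put 8 m³ in container 5; 12 m³ remain.
Put 1 m³ in container 1; 1 m³ remain.
Put 16 m³ in container 6; 4 m³ remain.
Put 12 m³ in container 5; 0 m³ remain.
Put 18 m³ in container 7; 2 m³ remain.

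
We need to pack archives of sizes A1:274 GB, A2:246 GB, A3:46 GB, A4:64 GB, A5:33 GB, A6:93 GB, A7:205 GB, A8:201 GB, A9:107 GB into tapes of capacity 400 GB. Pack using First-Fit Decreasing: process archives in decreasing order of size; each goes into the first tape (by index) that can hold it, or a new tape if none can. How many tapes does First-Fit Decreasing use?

4 tapes

Sorted descending: 274, 246, 205, 201, 107, 93, 64, 46, 33.
274 GB → tape 1 (remaining 126 GB)
246 GB → tape 2 (remaining 154 GB)
205 GB → tape 3 (remaining 195 GB)
201 GB → tape 4 (remaining 199 GB)
107 GB → tape 1 (remaining 19 GB)
93 GB → tape 2 (remaining 61 GB)
64 GB → tape 3 (remaining 131 GB)
46 GB → tape 2 (remaining 15 GB)
33 GB → tape 3 (remaining 98 GB)
Final tapes: [274,107] [246,93,46] [205,64,33] [201].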